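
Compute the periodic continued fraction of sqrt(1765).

Write x_i = (sqrt(1765) + m_i)/d_i with (m_0, d_0) = (0, 1). a_0 = floor(sqrt(1765)) = 42, since 42^2 = 1764 <= 1765 < 1849 = 43^2.
Iterate m_{i+1} = d_i*a_i - m_i, d_{i+1} = (1765 - m_{i+1}^2)/d_i, a_{i+1} = floor((a_0 + m_{i+1})/d_{i+1}):
  m_1 = 1*42 - 0 = 42, d_1 = (1765 - 42^2)/1 = 1/1 = 1, a_1 = floor((42 + 42)/1) = 84.
  m_2 = 1*84 - 42 = 42, d_2 = (1765 - 42^2)/1 = 1/1 = 1: (m_2, d_2) = (m_1, d_1) = (42, 1), so from here the quotient a_1 repeats; the period length is 1.
Hence the expansion of sqrt(1765) is a_0 = 42 followed by the repeating block 84 (period 1).

[42; (84)]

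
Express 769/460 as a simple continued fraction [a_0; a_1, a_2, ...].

Run the Euclidean algorithm on 769 and 460; the successive quotients are the partial quotients a_0, a_1, ... (each step inverts the fractional part left over by the previous one):
  769 = 1*460 + 309, so a_0 = 1.
  460 = 1*309 + 151, so a_1 = 1.
  309 = 2*151 + 7, so a_2 = 2.
  151 = 21*7 + 4, so a_3 = 21.
  7 = 1*4 + 3, so a_4 = 1.
  4 = 1*3 + 1, so a_5 = 1.
  3 = 3*1 + 0, so a_6 = 3.
The remainder reaches 0 after 7 divisions, so the expansion has 7 partial quotients, read off in order.

[1; 1, 2, 21, 1, 1, 3]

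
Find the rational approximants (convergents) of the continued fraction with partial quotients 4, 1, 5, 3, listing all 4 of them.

Using the convergent recurrence p_i = a_i*p_{i-1} + p_{i-2}, q_i = a_i*q_{i-1} + q_{i-2} with p_{-2}=0, p_{-1}=1, q_{-2}=1, q_{-1}=0:
  i=0: a_0=4, p_0 = 4*1 + 0 = 4, q_0 = 4*0 + 1 = 1.
  i=1: a_1=1, p_1 = 1*4 + 1 = 5, q_1 = 1*1 + 0 = 1.
  i=2: a_2=5, p_2 = 5*5 + 4 = 29, q_2 = 5*1 + 1 = 6.
  i=3: a_3=3, p_3 = 3*29 + 5 = 92, q_3 = 3*6 + 1 = 19.

4/1, 5/1, 29/6, 92/19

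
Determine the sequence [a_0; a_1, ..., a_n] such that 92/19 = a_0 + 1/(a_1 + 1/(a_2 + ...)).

[4; 1, 5, 3]

Run the Euclidean algorithm on 92 and 19; the successive quotients are the partial quotients a_0, a_1, ... (each step inverts the fractional part left over by the previous one):
  92 = 4*19 + 16, so a_0 = 4.
  19 = 1*16 + 3, so a_1 = 1.
  16 = 5*3 + 1, so a_2 = 5.
  3 = 3*1 + 0, so a_3 = 3.
The remainder reaches 0 after 4 divisions, so the expansion has 4 partial quotients, read off in order.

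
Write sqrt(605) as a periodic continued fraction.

[24; (1, 1, 2, 11, 1, 8, 1, 11, 2, 1, 1, 48)]

Write x_i = (sqrt(605) + m_i)/d_i with (m_0, d_0) = (0, 1). a_0 = floor(sqrt(605)) = 24, since 24^2 = 576 <= 605 < 625 = 25^2.
Iterate m_{i+1} = d_i*a_i - m_i, d_{i+1} = (605 - m_{i+1}^2)/d_i, a_{i+1} = floor((a_0 + m_{i+1})/d_{i+1}):
  m_1 = 1*24 - 0 = 24, d_1 = (605 - 24^2)/1 = 29/1 = 29, a_1 = floor((24 + 24)/29) = 1.
  m_2 = 29*1 - 24 = 5, d_2 = (605 - 5^2)/29 = 580/29 = 20, a_2 = floor((24 + 5)/20) = 1.
  m_3 = 20*1 - 5 = 15, d_3 = (605 - 15^2)/20 = 380/20 = 19, a_3 = floor((24 + 15)/19) = 2.
  m_4 = 19*2 - 15 = 23, d_4 = (605 - 23^2)/19 = 76/19 = 4, a_4 = floor((24 + 23)/4) = 11.
  m_5 = 4*11 - 23 = 21, d_5 = (605 - 21^2)/4 = 164/4 = 41, a_5 = floor((24 + 21)/41) = 1.
  m_6 = 41*1 - 21 = 20, d_6 = (605 - 20^2)/41 = 205/41 = 5, a_6 = floor((24 + 20)/5) = 8.
  m_7 = 5*8 - 20 = 20, d_7 = (605 - 20^2)/5 = 205/5 = 41, a_7 = floor((24 + 20)/41) = 1.
  m_8 = 41*1 - 20 = 21, d_8 = (605 - 21^2)/41 = 164/41 = 4, a_8 = floor((24 + 21)/4) = 11.
  m_9 = 4*11 - 21 = 23, d_9 = (605 - 23^2)/4 = 76/4 = 19, a_9 = floor((24 + 23)/19) = 2.
  m_10 = 19*2 - 23 = 15, d_10 = (605 - 15^2)/19 = 380/19 = 20, a_10 = floor((24 + 15)/20) = 1.
  m_11 = 20*1 - 15 = 5, d_11 = (605 - 5^2)/20 = 580/20 = 29, a_11 = floor((24 + 5)/29) = 1.
  m_12 = 29*1 - 5 = 24, d_12 = (605 - 24^2)/29 = 29/29 = 1, a_12 = floor((24 + 24)/1) = 48.
  m_13 = 1*48 - 24 = 24, d_13 = (605 - 24^2)/1 = 29/1 = 29: (m_13, d_13) = (m_1, d_1) = (24, 29), so from here the quotients repeat a_1, ..., a_12; the period length is 12.
Hence the expansion of sqrt(605) is a_0 = 24 followed by the repeating block 1, 1, 2, 11, 1, 8, 1, 11, 2, 1, 1, 48 (period 12).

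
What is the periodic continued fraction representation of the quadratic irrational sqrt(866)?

Write x_i = (sqrt(866) + m_i)/d_i with (m_0, d_0) = (0, 1). a_0 = floor(sqrt(866)) = 29, since 29^2 = 841 <= 866 < 900 = 30^2.
Iterate m_{i+1} = d_i*a_i - m_i, d_{i+1} = (866 - m_{i+1}^2)/d_i, a_{i+1} = floor((a_0 + m_{i+1})/d_{i+1}):
  m_1 = 1*29 - 0 = 29, d_1 = (866 - 29^2)/1 = 25/1 = 25, a_1 = floor((29 + 29)/25) = 2.
  m_2 = 25*2 - 29 = 21, d_2 = (866 - 21^2)/25 = 425/25 = 17, a_2 = floor((29 + 21)/17) = 2.
  m_3 = 17*2 - 21 = 13, d_3 = (866 - 13^2)/17 = 697/17 = 41, a_3 = floor((29 + 13)/41) = 1.
  m_4 = 41*1 - 13 = 28, d_4 = (866 - 28^2)/41 = 82/41 = 2, a_4 = floor((29 + 28)/2) = 28.
  m_5 = 2*28 - 28 = 28, d_5 = (866 - 28^2)/2 = 82/2 = 41, a_5 = floor((29 + 28)/41) = 1.
  m_6 = 41*1 - 28 = 13, d_6 = (866 - 13^2)/41 = 697/41 = 17, a_6 = floor((29 + 13)/17) = 2.
  m_7 = 17*2 - 13 = 21, d_7 = (866 - 21^2)/17 = 425/17 = 25, a_7 = floor((29 + 21)/25) = 2.
  m_8 = 25*2 - 21 = 29, d_8 = (866 - 29^2)/25 = 25/25 = 1, a_8 = floor((29 + 29)/1) = 58.
  m_9 = 1*58 - 29 = 29, d_9 = (866 - 29^2)/1 = 25/1 = 25: (m_9, d_9) = (m_1, d_1) = (29, 25), so from here the quotients repeat a_1, ..., a_8; the period length is 8.
Hence the expansion of sqrt(866) is a_0 = 29 followed by the repeating block 2, 2, 1, 28, 1, 2, 2, 58 (period 8).

[29; (2, 2, 1, 28, 1, 2, 2, 58)]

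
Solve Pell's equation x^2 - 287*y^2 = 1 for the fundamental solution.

First expand sqrt(287) as a continued fraction. With x_i = (sqrt(287) + m_i)/d_i and (m_0, d_0) = (0, 1): a_0 = floor(sqrt(287)) = 16, since 16^2 = 256 <= 287 < 289 = 17^2.
Iterate m_{i+1} = d_i*a_i - m_i, d_{i+1} = (287 - m_{i+1}^2)/d_i, a_{i+1} = floor((a_0 + m_{i+1})/d_{i+1}):
  m_1 = 1*16 - 0 = 16, d_1 = (287 - 16^2)/1 = 31/1 = 31, a_1 = floor((16 + 16)/31) = 1.
  m_2 = 31*1 - 16 = 15, d_2 = (287 - 15^2)/31 = 62/31 = 2, a_2 = floor((16 + 15)/2) = 15.
  m_3 = 2*15 - 15 = 15, d_3 = (287 - 15^2)/2 = 62/2 = 31, a_3 = floor((16 + 15)/31) = 1.
  m_4 = 31*1 - 15 = 16, d_4 = (287 - 16^2)/31 = 31/31 = 1, a_4 = floor((16 + 16)/1) = 32.
  m_5 = 1*32 - 16 = 16, d_5 = (287 - 16^2)/1 = 31/1 = 31: (m_5, d_5) = (m_1, d_1) = (16, 31), so from here the quotients repeat a_1, ..., a_4; the period length is 4.
So sqrt(287) = [16; (1, 15, 1, 32)] with period length k = 4.
k is even, so the fundamental solution of x^2 - 287y^2 = 1 is (p_{k-1}, q_{k-1}) = (p_3, q_3); compute convergents through index 3.
Convergents (p_i = a_i*p_{i-1} + p_{i-2}, q_i = a_i*q_{i-1} + q_{i-2} with p_{-2}=0, p_{-1}=1, q_{-2}=1, q_{-1}=0):
  i=0: a_0=16, p_0 = 16*1 + 0 = 16, q_0 = 16*0 + 1 = 1.
  i=1: a_1=1, p_1 = 1*16 + 1 = 17, q_1 = 1*1 + 0 = 1.
  i=2: a_2=15, p_2 = 15*17 + 16 = 271, q_2 = 15*1 + 1 = 16.
  i=3: a_3=1, p_3 = 1*271 + 17 = 288, q_3 = 1*16 + 1 = 17.
Check: 288^2 - 287*17^2 = 82944 - 82943 = 1, so (x, y) = (288, 17) solves the equation, and by the theorem it is the least positive solution.

(x, y) = (288, 17)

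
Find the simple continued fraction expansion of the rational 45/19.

Run the Euclidean algorithm on 45 and 19; the successive quotients are the partial quotients a_0, a_1, ... (each step inverts the fractional part left over by the previous one):
  45 = 2*19 + 7, so a_0 = 2.
  19 = 2*7 + 5, so a_1 = 2.
  7 = 1*5 + 2, so a_2 = 1.
  5 = 2*2 + 1, so a_3 = 2.
  2 = 2*1 + 0, so a_4 = 2.
The remainder reaches 0 after 5 divisions, so the expansion has 5 partial quotients, read off in order.

[2; 2, 1, 2, 2]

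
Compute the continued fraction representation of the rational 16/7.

[2; 3, 2]

Run the Euclidean algorithm on 16 and 7; the successive quotients are the partial quotients a_0, a_1, ... (each step inverts the fractional part left over by the previous one):
  16 = 2*7 + 2, so a_0 = 2.
  7 = 3*2 + 1, so a_1 = 3.
  2 = 2*1 + 0, so a_2 = 2.
The remainder reaches 0 after 3 divisions, so the expansion has 3 partial quotients, read off in order.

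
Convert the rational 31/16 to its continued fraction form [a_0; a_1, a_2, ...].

[1; 1, 15]

Run the Euclidean algorithm on 31 and 16; the successive quotients are the partial quotients a_0, a_1, ... (each step inverts the fractional part left over by the previous one):
  31 = 1*16 + 15, so a_0 = 1.
  16 = 1*15 + 1, so a_1 = 1.
  15 = 15*1 + 0, so a_2 = 15.
The remainder reaches 0 after 3 divisions, so the expansion has 3 partial quotients, read off in order.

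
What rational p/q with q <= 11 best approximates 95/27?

Expand x = 95/27 as a continued fraction with the Euclidean algorithm:
  95 = 3*27 + 14, so a_0 = 3.
  27 = 1*14 + 13, so a_1 = 1.
  14 = 1*13 + 1, so a_2 = 1.
  13 = 13*1 + 0, so a_3 = 13.
so x = [3; 1, 1, 13].
Convergents (p_i = a_i*p_{i-1} + p_{i-2}, q_i = a_i*q_{i-1} + q_{i-2} with p_{-2}=0, p_{-1}=1, q_{-2}=1, q_{-1}=0), until the denominator exceeds 11:
  i=0: a_0=3, p_0 = 3*1 + 0 = 3, q_0 = 3*0 + 1 = 1.
  i=1: a_1=1, p_1 = 1*3 + 1 = 4, q_1 = 1*1 + 0 = 1.
  i=2: a_2=1, p_2 = 1*4 + 3 = 7, q_2 = 1*1 + 1 = 2.
  i=3: a_3=13, p_3 = 13*7 + 4 = 95, q_3 = 13*2 + 1 = 27.
q_3 = 27 > 11, so the last convergent with denominator <= 11 is p_2/q_2 = 7/2.
The closest fraction with denominator <= 11 is either p_2/q_2 or the intermediate fraction (k*p_2 + p_1)/(k*q_2 + q_1) with the largest k >= 1 whose denominator stays <= 11; these approach x as k grows, and every other convergent or intermediate fraction in range is farther away.
Largest k: floor((11 - q_1)/q_2) = floor((11 - 1)/2) = 5.
That gives (5*7 + 4)/(5*2 + 1) = 39/11.
Compare the errors: |x - 7/2| = |95*2 - 7*27|/(27*2) = 1/54, and |x - 39/11| = |95*11 - 39*27|/(27*11) = 8/297.
Cross-multiplying, 1*297 = 297 < 432 = 8*54, so 1/54 is smaller: the convergent 7/2 is closer to x than 39/11.

7/2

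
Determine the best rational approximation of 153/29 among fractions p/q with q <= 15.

Expand x = 153/29 as a continued fraction with the Euclidean algorithm:
  153 = 5*29 + 8, so a_0 = 5.
  29 = 3*8 + 5, so a_1 = 3.
  8 = 1*5 + 3, so a_2 = 1.
  5 = 1*3 + 2, so a_3 = 1.
  3 = 1*2 + 1, so a_4 = 1.
  2 = 2*1 + 0, so a_5 = 2.
so x = [5; 3, 1, 1, 1, 2].
Convergents (p_i = a_i*p_{i-1} + p_{i-2}, q_i = a_i*q_{i-1} + q_{i-2} with p_{-2}=0, p_{-1}=1, q_{-2}=1, q_{-1}=0), until the denominator exceeds 15:
  i=0: a_0=5, p_0 = 5*1 + 0 = 5, q_0 = 5*0 + 1 = 1.
  i=1: a_1=3, p_1 = 3*5 + 1 = 16, q_1 = 3*1 + 0 = 3.
  i=2: a_2=1, p_2 = 1*16 + 5 = 21, q_2 = 1*3 + 1 = 4.
  i=3: a_3=1, p_3 = 1*21 + 16 = 37, q_3 = 1*4 + 3 = 7.
  i=4: a_4=1, p_4 = 1*37 + 21 = 58, q_4 = 1*7 + 4 = 11.
  i=5: a_5=2, p_5 = 2*58 + 37 = 153, q_5 = 2*11 + 7 = 29.
q_5 = 29 > 15, so the last convergent with denominator <= 15 is p_4/q_4 = 58/11.
The closest fraction with denominator <= 15 is either p_4/q_4 or the intermediate fraction (k*p_4 + p_3)/(k*q_4 + q_3) with the largest k >= 1 whose denominator stays <= 15; these approach x as k grows, and every other convergent or intermediate fraction in range is farther away.
Largest k: floor((15 - q_3)/q_4) = floor((15 - 7)/11) = 0.
Since k = 0, no intermediate fraction beyond p_4/q_4 has denominator <= 15, so the convergent 58/11 is the closest (its error is |153*11 - 58*29|/(29*11) = 1/319).

58/11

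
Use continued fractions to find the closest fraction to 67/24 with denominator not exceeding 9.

Expand x = 67/24 as a continued fraction with the Euclidean algorithm:
  67 = 2*24 + 19, so a_0 = 2.
  24 = 1*19 + 5, so a_1 = 1.
  19 = 3*5 + 4, so a_2 = 3.
  5 = 1*4 + 1, so a_3 = 1.
  4 = 4*1 + 0, so a_4 = 4.
so x = [2; 1, 3, 1, 4].
Convergents (p_i = a_i*p_{i-1} + p_{i-2}, q_i = a_i*q_{i-1} + q_{i-2} with p_{-2}=0, p_{-1}=1, q_{-2}=1, q_{-1}=0), until the denominator exceeds 9:
  i=0: a_0=2, p_0 = 2*1 + 0 = 2, q_0 = 2*0 + 1 = 1.
  i=1: a_1=1, p_1 = 1*2 + 1 = 3, q_1 = 1*1 + 0 = 1.
  i=2: a_2=3, p_2 = 3*3 + 2 = 11, q_2 = 3*1 + 1 = 4.
  i=3: a_3=1, p_3 = 1*11 + 3 = 14, q_3 = 1*4 + 1 = 5.
  i=4: a_4=4, p_4 = 4*14 + 11 = 67, q_4 = 4*5 + 4 = 24.
q_4 = 24 > 9, so the last convergent with denominator <= 9 is p_3/q_3 = 14/5.
The closest fraction with denominator <= 9 is either p_3/q_3 or the intermediate fraction (k*p_3 + p_2)/(k*q_3 + q_2) with the largest k >= 1 whose denominator stays <= 9; these approach x as k grows, and every other convergent or intermediate fraction in range is farther away.
Largest k: floor((9 - q_2)/q_3) = floor((9 - 4)/5) = 1.
That gives (1*14 + 11)/(1*5 + 4) = 25/9.
Compare the errors: |x - 14/5| = |67*5 - 14*24|/(24*5) = 1/120, and |x - 25/9| = |67*9 - 25*24|/(24*9) = 3/216.
Cross-multiplying, 1*216 = 216 < 360 = 3*120, so 1/120 is smaller: the convergent 14/5 is closer to x than 25/9.

14/5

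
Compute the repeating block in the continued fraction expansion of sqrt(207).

Write x_i = (sqrt(207) + m_i)/d_i with (m_0, d_0) = (0, 1). a_0 = floor(sqrt(207)) = 14, since 14^2 = 196 <= 207 < 225 = 15^2.
Iterate m_{i+1} = d_i*a_i - m_i, d_{i+1} = (207 - m_{i+1}^2)/d_i, a_{i+1} = floor((a_0 + m_{i+1})/d_{i+1}):
  m_1 = 1*14 - 0 = 14, d_1 = (207 - 14^2)/1 = 11/1 = 11, a_1 = floor((14 + 14)/11) = 2.
  m_2 = 11*2 - 14 = 8, d_2 = (207 - 8^2)/11 = 143/11 = 13, a_2 = floor((14 + 8)/13) = 1.
  m_3 = 13*1 - 8 = 5, d_3 = (207 - 5^2)/13 = 182/13 = 14, a_3 = floor((14 + 5)/14) = 1.
  m_4 = 14*1 - 5 = 9, d_4 = (207 - 9^2)/14 = 126/14 = 9, a_4 = floor((14 + 9)/9) = 2.
  m_5 = 9*2 - 9 = 9, d_5 = (207 - 9^2)/9 = 126/9 = 14, a_5 = floor((14 + 9)/14) = 1.
  m_6 = 14*1 - 9 = 5, d_6 = (207 - 5^2)/14 = 182/14 = 13, a_6 = floor((14 + 5)/13) = 1.
  m_7 = 13*1 - 5 = 8, d_7 = (207 - 8^2)/13 = 143/13 = 11, a_7 = floor((14 + 8)/11) = 2.
  m_8 = 11*2 - 8 = 14, d_8 = (207 - 14^2)/11 = 11/11 = 1, a_8 = floor((14 + 14)/1) = 28.
  m_9 = 1*28 - 14 = 14, d_9 = (207 - 14^2)/1 = 11/1 = 11: (m_9, d_9) = (m_1, d_1) = (14, 11), so from here the quotients repeat a_1, ..., a_8; the period length is 8.
Hence the expansion of sqrt(207) is a_0 = 14 followed by the repeating block 2, 1, 1, 2, 1, 1, 2, 28 (period 8).

[14; (2, 1, 1, 2, 1, 1, 2, 28)]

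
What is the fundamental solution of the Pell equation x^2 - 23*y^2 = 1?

(x, y) = (24, 5)

First expand sqrt(23) as a continued fraction. With x_i = (sqrt(23) + m_i)/d_i and (m_0, d_0) = (0, 1): a_0 = floor(sqrt(23)) = 4, since 4^2 = 16 <= 23 < 25 = 5^2.
Iterate m_{i+1} = d_i*a_i - m_i, d_{i+1} = (23 - m_{i+1}^2)/d_i, a_{i+1} = floor((a_0 + m_{i+1})/d_{i+1}):
  m_1 = 1*4 - 0 = 4, d_1 = (23 - 4^2)/1 = 7/1 = 7, a_1 = floor((4 + 4)/7) = 1.
  m_2 = 7*1 - 4 = 3, d_2 = (23 - 3^2)/7 = 14/7 = 2, a_2 = floor((4 + 3)/2) = 3.
  m_3 = 2*3 - 3 = 3, d_3 = (23 - 3^2)/2 = 14/2 = 7, a_3 = floor((4 + 3)/7) = 1.
  m_4 = 7*1 - 3 = 4, d_4 = (23 - 4^2)/7 = 7/7 = 1, a_4 = floor((4 + 4)/1) = 8.
  m_5 = 1*8 - 4 = 4, d_5 = (23 - 4^2)/1 = 7/1 = 7: (m_5, d_5) = (m_1, d_1) = (4, 7), so from here the quotients repeat a_1, ..., a_4; the period length is 4.
So sqrt(23) = [4; (1, 3, 1, 8)] with period length k = 4.
k is even, so the fundamental solution of x^2 - 23y^2 = 1 is (p_{k-1}, q_{k-1}) = (p_3, q_3); compute convergents through index 3.
Convergents (p_i = a_i*p_{i-1} + p_{i-2}, q_i = a_i*q_{i-1} + q_{i-2} with p_{-2}=0, p_{-1}=1, q_{-2}=1, q_{-1}=0):
  i=0: a_0=4, p_0 = 4*1 + 0 = 4, q_0 = 4*0 + 1 = 1.
  i=1: a_1=1, p_1 = 1*4 + 1 = 5, q_1 = 1*1 + 0 = 1.
  i=2: a_2=3, p_2 = 3*5 + 4 = 19, q_2 = 3*1 + 1 = 4.
  i=3: a_3=1, p_3 = 1*19 + 5 = 24, q_3 = 1*4 + 1 = 5.
Check: 24^2 - 23*5^2 = 576 - 575 = 1, so (x, y) = (24, 5) solves the equation, and by the theorem it is the least positive solution.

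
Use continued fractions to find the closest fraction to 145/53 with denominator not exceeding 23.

Expand x = 145/53 as a continued fraction with the Euclidean algorithm:
  145 = 2*53 + 39, so a_0 = 2.
  53 = 1*39 + 14, so a_1 = 1.
  39 = 2*14 + 11, so a_2 = 2.
  14 = 1*11 + 3, so a_3 = 1.
  11 = 3*3 + 2, so a_4 = 3.
  3 = 1*2 + 1, so a_5 = 1.
  2 = 2*1 + 0, so a_6 = 2.
so x = [2; 1, 2, 1, 3, 1, 2].
Convergents (p_i = a_i*p_{i-1} + p_{i-2}, q_i = a_i*q_{i-1} + q_{i-2} with p_{-2}=0, p_{-1}=1, q_{-2}=1, q_{-1}=0), until the denominator exceeds 23:
  i=0: a_0=2, p_0 = 2*1 + 0 = 2, q_0 = 2*0 + 1 = 1.
  i=1: a_1=1, p_1 = 1*2 + 1 = 3, q_1 = 1*1 + 0 = 1.
  i=2: a_2=2, p_2 = 2*3 + 2 = 8, q_2 = 2*1 + 1 = 3.
  i=3: a_3=1, p_3 = 1*8 + 3 = 11, q_3 = 1*3 + 1 = 4.
  i=4: a_4=3, p_4 = 3*11 + 8 = 41, q_4 = 3*4 + 3 = 15.
  i=5: a_5=1, p_5 = 1*41 + 11 = 52, q_5 = 1*15 + 4 = 19.
  i=6: a_6=2, p_6 = 2*52 + 41 = 145, q_6 = 2*19 + 15 = 53.
q_6 = 53 > 23, so the last convergent with denominator <= 23 is p_5/q_5 = 52/19.
The closest fraction with denominator <= 23 is either p_5/q_5 or the intermediate fraction (k*p_5 + p_4)/(k*q_5 + q_4) with the largest k >= 1 whose denominator stays <= 23; these approach x as k grows, and every other convergent or intermediate fraction in range is farther away.
Largest k: floor((23 - q_4)/q_5) = floor((23 - 15)/19) = 0.
Since k = 0, no intermediate fraction beyond p_5/q_5 has denominator <= 23, so the convergent 52/19 is the closest (its error is |145*19 - 52*53|/(53*19) = 1/1007).

52/19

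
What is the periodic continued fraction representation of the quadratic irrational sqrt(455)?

[21; (3, 42)]

Write x_i = (sqrt(455) + m_i)/d_i with (m_0, d_0) = (0, 1). a_0 = floor(sqrt(455)) = 21, since 21^2 = 441 <= 455 < 484 = 22^2.
Iterate m_{i+1} = d_i*a_i - m_i, d_{i+1} = (455 - m_{i+1}^2)/d_i, a_{i+1} = floor((a_0 + m_{i+1})/d_{i+1}):
  m_1 = 1*21 - 0 = 21, d_1 = (455 - 21^2)/1 = 14/1 = 14, a_1 = floor((21 + 21)/14) = 3.
  m_2 = 14*3 - 21 = 21, d_2 = (455 - 21^2)/14 = 14/14 = 1, a_2 = floor((21 + 21)/1) = 42.
  m_3 = 1*42 - 21 = 21, d_3 = (455 - 21^2)/1 = 14/1 = 14: (m_3, d_3) = (m_1, d_1) = (21, 14), so from here the quotients repeat a_1, a_2; the period length is 2.
Hence the expansion of sqrt(455) is a_0 = 21 followed by the repeating block 3, 42 (period 2).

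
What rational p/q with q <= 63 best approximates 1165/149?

Expand x = 1165/149 as a continued fraction with the Euclidean algorithm:
  1165 = 7*149 + 122, so a_0 = 7.
  149 = 1*122 + 27, so a_1 = 1.
  122 = 4*27 + 14, so a_2 = 4.
  27 = 1*14 + 13, so a_3 = 1.
  14 = 1*13 + 1, so a_4 = 1.
  13 = 13*1 + 0, so a_5 = 13.
so x = [7; 1, 4, 1, 1, 13].
Convergents (p_i = a_i*p_{i-1} + p_{i-2}, q_i = a_i*q_{i-1} + q_{i-2} with p_{-2}=0, p_{-1}=1, q_{-2}=1, q_{-1}=0), until the denominator exceeds 63:
  i=0: a_0=7, p_0 = 7*1 + 0 = 7, q_0 = 7*0 + 1 = 1.
  i=1: a_1=1, p_1 = 1*7 + 1 = 8, q_1 = 1*1 + 0 = 1.
  i=2: a_2=4, p_2 = 4*8 + 7 = 39, q_2 = 4*1 + 1 = 5.
  i=3: a_3=1, p_3 = 1*39 + 8 = 47, q_3 = 1*5 + 1 = 6.
  i=4: a_4=1, p_4 = 1*47 + 39 = 86, q_4 = 1*6 + 5 = 11.
  i=5: a_5=13, p_5 = 13*86 + 47 = 1165, q_5 = 13*11 + 6 = 149.
q_5 = 149 > 63, so the last convergent with denominator <= 63 is p_4/q_4 = 86/11.
The closest fraction with denominator <= 63 is either p_4/q_4 or the intermediate fraction (k*p_4 + p_3)/(k*q_4 + q_3) with the largest k >= 1 whose denominator stays <= 63; these approach x as k grows, and every other convergent or intermediate fraction in range is farther away.
Largest k: floor((63 - q_3)/q_4) = floor((63 - 6)/11) = 5.
That gives (5*86 + 47)/(5*11 + 6) = 477/61.
Compare the errors: |x - 86/11| = |1165*11 - 86*149|/(149*11) = 1/1639, and |x - 477/61| = |1165*61 - 477*149|/(149*61) = 8/9089.
Cross-multiplying, 1*9089 = 9089 < 13112 = 8*1639, so 1/1639 is smaller: the convergent 86/11 is closer to x than 477/61.

86/11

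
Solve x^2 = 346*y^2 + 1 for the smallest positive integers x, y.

(x, y) = (17299, 930)

First expand sqrt(346) as a continued fraction. With x_i = (sqrt(346) + m_i)/d_i and (m_0, d_0) = (0, 1): a_0 = floor(sqrt(346)) = 18, since 18^2 = 324 <= 346 < 361 = 19^2.
Iterate m_{i+1} = d_i*a_i - m_i, d_{i+1} = (346 - m_{i+1}^2)/d_i, a_{i+1} = floor((a_0 + m_{i+1})/d_{i+1}):
  m_1 = 1*18 - 0 = 18, d_1 = (346 - 18^2)/1 = 22/1 = 22, a_1 = floor((18 + 18)/22) = 1.
  m_2 = 22*1 - 18 = 4, d_2 = (346 - 4^2)/22 = 330/22 = 15, a_2 = floor((18 + 4)/15) = 1.
  m_3 = 15*1 - 4 = 11, d_3 = (346 - 11^2)/15 = 225/15 = 15, a_3 = floor((18 + 11)/15) = 1.
  m_4 = 15*1 - 11 = 4, d_4 = (346 - 4^2)/15 = 330/15 = 22, a_4 = floor((18 + 4)/22) = 1.
  m_5 = 22*1 - 4 = 18, d_5 = (346 - 18^2)/22 = 22/22 = 1, a_5 = floor((18 + 18)/1) = 36.
  m_6 = 1*36 - 18 = 18, d_6 = (346 - 18^2)/1 = 22/1 = 22: (m_6, d_6) = (m_1, d_1) = (18, 22), so from here the quotients repeat a_1, ..., a_5; the period length is 5.
So sqrt(346) = [18; (1, 1, 1, 1, 36)] with period length k = 5.
k is odd, so (p_{k-1}, q_{k-1}) only solves x^2 - 346y^2 = -1 and the fundamental solution of x^2 - 346y^2 = 1 is (p_{2k-1}, q_{2k-1}) = (p_9, q_9); compute convergents through index 9, running through the period twice.
Convergents (p_i = a_i*p_{i-1} + p_{i-2}, q_i = a_i*q_{i-1} + q_{i-2} with p_{-2}=0, p_{-1}=1, q_{-2}=1, q_{-1}=0):
  i=0: a_0=18, p_0 = 18*1 + 0 = 18, q_0 = 18*0 + 1 = 1.
  i=1: a_1=1, p_1 = 1*18 + 1 = 19, q_1 = 1*1 + 0 = 1.
  i=2: a_2=1, p_2 = 1*19 + 18 = 37, q_2 = 1*1 + 1 = 2.
  i=3: a_3=1, p_3 = 1*37 + 19 = 56, q_3 = 1*2 + 1 = 3.
  i=4: a_4=1, p_4 = 1*56 + 37 = 93, q_4 = 1*3 + 2 = 5.
  i=5: a_5=36, p_5 = 36*93 + 56 = 3404, q_5 = 36*5 + 3 = 183.
  i=6: a_6=1, p_6 = 1*3404 + 93 = 3497, q_6 = 1*183 + 5 = 188.
  i=7: a_7=1, p_7 = 1*3497 + 3404 = 6901, q_7 = 1*188 + 183 = 371.
  i=8: a_8=1, p_8 = 1*6901 + 3497 = 10398, q_8 = 1*371 + 188 = 559.
  i=9: a_9=1, p_9 = 1*10398 + 6901 = 17299, q_9 = 1*559 + 371 = 930.
Indeed p_4^2 - 346*q_4^2 = 8649 - 8650 = -1, not +1.
Check: 17299^2 - 346*930^2 = 299255401 - 299255400 = 1, so (x, y) = (17299, 930) solves the equation, and by the theorem it is the least positive solution.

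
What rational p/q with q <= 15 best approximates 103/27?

42/11

Expand x = 103/27 as a continued fraction with the Euclidean algorithm:
  103 = 3*27 + 22, so a_0 = 3.
  27 = 1*22 + 5, so a_1 = 1.
  22 = 4*5 + 2, so a_2 = 4.
  5 = 2*2 + 1, so a_3 = 2.
  2 = 2*1 + 0, so a_4 = 2.
so x = [3; 1, 4, 2, 2].
Convergents (p_i = a_i*p_{i-1} + p_{i-2}, q_i = a_i*q_{i-1} + q_{i-2} with p_{-2}=0, p_{-1}=1, q_{-2}=1, q_{-1}=0), until the denominator exceeds 15:
  i=0: a_0=3, p_0 = 3*1 + 0 = 3, q_0 = 3*0 + 1 = 1.
  i=1: a_1=1, p_1 = 1*3 + 1 = 4, q_1 = 1*1 + 0 = 1.
  i=2: a_2=4, p_2 = 4*4 + 3 = 19, q_2 = 4*1 + 1 = 5.
  i=3: a_3=2, p_3 = 2*19 + 4 = 42, q_3 = 2*5 + 1 = 11.
  i=4: a_4=2, p_4 = 2*42 + 19 = 103, q_4 = 2*11 + 5 = 27.
q_4 = 27 > 15, so the last convergent with denominator <= 15 is p_3/q_3 = 42/11.
The closest fraction with denominator <= 15 is either p_3/q_3 or the intermediate fraction (k*p_3 + p_2)/(k*q_3 + q_2) with the largest k >= 1 whose denominator stays <= 15; these approach x as k grows, and every other convergent or intermediate fraction in range is farther away.
Largest k: floor((15 - q_2)/q_3) = floor((15 - 5)/11) = 0.
Since k = 0, no intermediate fraction beyond p_3/q_3 has denominator <= 15, so the convergent 42/11 is the closest (its error is |103*11 - 42*27|/(27*11) = 1/297).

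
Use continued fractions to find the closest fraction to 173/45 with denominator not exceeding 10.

Expand x = 173/45 as a continued fraction with the Euclidean algorithm:
  173 = 3*45 + 38, so a_0 = 3.
  45 = 1*38 + 7, so a_1 = 1.
  38 = 5*7 + 3, so a_2 = 5.
  7 = 2*3 + 1, so a_3 = 2.
  3 = 3*1 + 0, so a_4 = 3.
so x = [3; 1, 5, 2, 3].
Convergents (p_i = a_i*p_{i-1} + p_{i-2}, q_i = a_i*q_{i-1} + q_{i-2} with p_{-2}=0, p_{-1}=1, q_{-2}=1, q_{-1}=0), until the denominator exceeds 10:
  i=0: a_0=3, p_0 = 3*1 + 0 = 3, q_0 = 3*0 + 1 = 1.
  i=1: a_1=1, p_1 = 1*3 + 1 = 4, q_1 = 1*1 + 0 = 1.
  i=2: a_2=5, p_2 = 5*4 + 3 = 23, q_2 = 5*1 + 1 = 6.
  i=3: a_3=2, p_3 = 2*23 + 4 = 50, q_3 = 2*6 + 1 = 13.
q_3 = 13 > 10, so the last convergent with denominator <= 10 is p_2/q_2 = 23/6.
The closest fraction with denominator <= 10 is either p_2/q_2 or the intermediate fraction (k*p_2 + p_1)/(k*q_2 + q_1) with the largest k >= 1 whose denominator stays <= 10; these approach x as k grows, and every other convergent or intermediate fraction in range is farther away.
Largest k: floor((10 - q_1)/q_2) = floor((10 - 1)/6) = 1.
That gives (1*23 + 4)/(1*6 + 1) = 27/7.
Compare the errors: |x - 23/6| = |173*6 - 23*45|/(45*6) = 3/270, and |x - 27/7| = |173*7 - 27*45|/(45*7) = 4/315.
Cross-multiplying, 3*315 = 945 < 1080 = 4*270, so 3/270 is smaller: the convergent 23/6 is closer to x than 27/7.

23/6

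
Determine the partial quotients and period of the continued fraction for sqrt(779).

[27; (1, 10, 5, 2, 27, 2, 5, 10, 1, 54)]

Write x_i = (sqrt(779) + m_i)/d_i with (m_0, d_0) = (0, 1). a_0 = floor(sqrt(779)) = 27, since 27^2 = 729 <= 779 < 784 = 28^2.
Iterate m_{i+1} = d_i*a_i - m_i, d_{i+1} = (779 - m_{i+1}^2)/d_i, a_{i+1} = floor((a_0 + m_{i+1})/d_{i+1}):
  m_1 = 1*27 - 0 = 27, d_1 = (779 - 27^2)/1 = 50/1 = 50, a_1 = floor((27 + 27)/50) = 1.
  m_2 = 50*1 - 27 = 23, d_2 = (779 - 23^2)/50 = 250/50 = 5, a_2 = floor((27 + 23)/5) = 10.
  m_3 = 5*10 - 23 = 27, d_3 = (779 - 27^2)/5 = 50/5 = 10, a_3 = floor((27 + 27)/10) = 5.
  m_4 = 10*5 - 27 = 23, d_4 = (779 - 23^2)/10 = 250/10 = 25, a_4 = floor((27 + 23)/25) = 2.
  m_5 = 25*2 - 23 = 27, d_5 = (779 - 27^2)/25 = 50/25 = 2, a_5 = floor((27 + 27)/2) = 27.
  m_6 = 2*27 - 27 = 27, d_6 = (779 - 27^2)/2 = 50/2 = 25, a_6 = floor((27 + 27)/25) = 2.
  m_7 = 25*2 - 27 = 23, d_7 = (779 - 23^2)/25 = 250/25 = 10, a_7 = floor((27 + 23)/10) = 5.
  m_8 = 10*5 - 23 = 27, d_8 = (779 - 27^2)/10 = 50/10 = 5, a_8 = floor((27 + 27)/5) = 10.
  m_9 = 5*10 - 27 = 23, d_9 = (779 - 23^2)/5 = 250/5 = 50, a_9 = floor((27 + 23)/50) = 1.
  m_10 = 50*1 - 23 = 27, d_10 = (779 - 27^2)/50 = 50/50 = 1, a_10 = floor((27 + 27)/1) = 54.
  m_11 = 1*54 - 27 = 27, d_11 = (779 - 27^2)/1 = 50/1 = 50: (m_11, d_11) = (m_1, d_1) = (27, 50), so from here the quotients repeat a_1, ..., a_10; the period length is 10.
Hence the expansion of sqrt(779) is a_0 = 27 followed by the repeating block 1, 10, 5, 2, 27, 2, 5, 10, 1, 54 (period 10).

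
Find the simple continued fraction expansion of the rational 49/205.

[0; 4, 5, 2, 4]

Run the Euclidean algorithm on 49 and 205; the successive quotients are the partial quotients a_0, a_1, ... (each step inverts the fractional part left over by the previous one):
  49 = 0*205 + 49, so a_0 = 0.
  205 = 4*49 + 9, so a_1 = 4.
  49 = 5*9 + 4, so a_2 = 5.
  9 = 2*4 + 1, so a_3 = 2.
  4 = 4*1 + 0, so a_4 = 4.
The remainder reaches 0 after 5 divisions, so the expansion has 5 partial quotients, read off in order.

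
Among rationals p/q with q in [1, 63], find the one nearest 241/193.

Expand x = 241/193 as a continued fraction with the Euclidean algorithm:
  241 = 1*193 + 48, so a_0 = 1.
  193 = 4*48 + 1, so a_1 = 4.
  48 = 48*1 + 0, so a_2 = 48.
so x = [1; 4, 48].
Convergents (p_i = a_i*p_{i-1} + p_{i-2}, q_i = a_i*q_{i-1} + q_{i-2} with p_{-2}=0, p_{-1}=1, q_{-2}=1, q_{-1}=0), until the denominator exceeds 63:
  i=0: a_0=1, p_0 = 1*1 + 0 = 1, q_0 = 1*0 + 1 = 1.
  i=1: a_1=4, p_1 = 4*1 + 1 = 5, q_1 = 4*1 + 0 = 4.
  i=2: a_2=48, p_2 = 48*5 + 1 = 241, q_2 = 48*4 + 1 = 193.
q_2 = 193 > 63, so the last convergent with denominator <= 63 is p_1/q_1 = 5/4.
The closest fraction with denominator <= 63 is either p_1/q_1 or the intermediate fraction (k*p_1 + p_0)/(k*q_1 + q_0) with the largest k >= 1 whose denominator stays <= 63; these approach x as k grows, and every other convergent or intermediate fraction in range is farther away.
Largest k: floor((63 - q_0)/q_1) = floor((63 - 1)/4) = 15.
That gives (15*5 + 1)/(15*4 + 1) = 76/61.
Compare the errors: |x - 5/4| = |241*4 - 5*193|/(193*4) = 1/772, and |x - 76/61| = |241*61 - 76*193|/(193*61) = 33/11773.
Cross-multiplying, 1*11773 = 11773 < 25476 = 33*772, so 1/772 is smaller: the convergent 5/4 is closer to x than 76/61.

5/4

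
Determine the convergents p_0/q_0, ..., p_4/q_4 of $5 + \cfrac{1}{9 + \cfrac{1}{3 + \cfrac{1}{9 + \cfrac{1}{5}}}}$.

Using the convergent recurrence p_i = a_i*p_{i-1} + p_{i-2}, q_i = a_i*q_{i-1} + q_{i-2} with p_{-2}=0, p_{-1}=1, q_{-2}=1, q_{-1}=0:
  i=0: a_0=5, p_0 = 5*1 + 0 = 5, q_0 = 5*0 + 1 = 1.
  i=1: a_1=9, p_1 = 9*5 + 1 = 46, q_1 = 9*1 + 0 = 9.
  i=2: a_2=3, p_2 = 3*46 + 5 = 143, q_2 = 3*9 + 1 = 28.
  i=3: a_3=9, p_3 = 9*143 + 46 = 1333, q_3 = 9*28 + 9 = 261.
  i=4: a_4=5, p_4 = 5*1333 + 143 = 6808, q_4 = 5*261 + 28 = 1333.

5/1, 46/9, 143/28, 1333/261, 6808/1333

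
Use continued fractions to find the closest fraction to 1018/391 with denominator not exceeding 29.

73/28

Expand x = 1018/391 as a continued fraction with the Euclidean algorithm:
  1018 = 2*391 + 236, so a_0 = 2.
  391 = 1*236 + 155, so a_1 = 1.
  236 = 1*155 + 81, so a_2 = 1.
  155 = 1*81 + 74, so a_3 = 1.
  81 = 1*74 + 7, so a_4 = 1.
  74 = 10*7 + 4, so a_5 = 10.
  7 = 1*4 + 3, so a_6 = 1.
  4 = 1*3 + 1, so a_7 = 1.
  3 = 3*1 + 0, so a_8 = 3.
so x = [2; 1, 1, 1, 1, 10, 1, 1, 3].
Convergents (p_i = a_i*p_{i-1} + p_{i-2}, q_i = a_i*q_{i-1} + q_{i-2} with p_{-2}=0, p_{-1}=1, q_{-2}=1, q_{-1}=0), until the denominator exceeds 29:
  i=0: a_0=2, p_0 = 2*1 + 0 = 2, q_0 = 2*0 + 1 = 1.
  i=1: a_1=1, p_1 = 1*2 + 1 = 3, q_1 = 1*1 + 0 = 1.
  i=2: a_2=1, p_2 = 1*3 + 2 = 5, q_2 = 1*1 + 1 = 2.
  i=3: a_3=1, p_3 = 1*5 + 3 = 8, q_3 = 1*2 + 1 = 3.
  i=4: a_4=1, p_4 = 1*8 + 5 = 13, q_4 = 1*3 + 2 = 5.
  i=5: a_5=10, p_5 = 10*13 + 8 = 138, q_5 = 10*5 + 3 = 53.
q_5 = 53 > 29, so the last convergent with denominator <= 29 is p_4/q_4 = 13/5.
The closest fraction with denominator <= 29 is either p_4/q_4 or the intermediate fraction (k*p_4 + p_3)/(k*q_4 + q_3) with the largest k >= 1 whose denominator stays <= 29; these approach x as k grows, and every other convergent or intermediate fraction in range is farther away.
Largest k: floor((29 - q_3)/q_4) = floor((29 - 3)/5) = 5.
That gives (5*13 + 8)/(5*5 + 3) = 73/28.
Compare the errors: |x - 13/5| = |1018*5 - 13*391|/(391*5) = 7/1955, and |x - 73/28| = |1018*28 - 73*391|/(391*28) = 39/10948.
Cross-multiplying, 39*1955 = 76245 < 76636 = 7*10948, so 39/10948 is smaller: the intermediate fraction 73/28 is closer to x than 13/5.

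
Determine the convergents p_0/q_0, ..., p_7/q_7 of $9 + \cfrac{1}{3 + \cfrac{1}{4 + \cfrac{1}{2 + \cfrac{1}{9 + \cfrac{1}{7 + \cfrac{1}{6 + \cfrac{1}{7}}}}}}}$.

9/1, 28/3, 121/13, 270/29, 2551/274, 18127/1947, 111313/11956, 797318/85639

Using the convergent recurrence p_i = a_i*p_{i-1} + p_{i-2}, q_i = a_i*q_{i-1} + q_{i-2} with p_{-2}=0, p_{-1}=1, q_{-2}=1, q_{-1}=0:
  i=0: a_0=9, p_0 = 9*1 + 0 = 9, q_0 = 9*0 + 1 = 1.
  i=1: a_1=3, p_1 = 3*9 + 1 = 28, q_1 = 3*1 + 0 = 3.
  i=2: a_2=4, p_2 = 4*28 + 9 = 121, q_2 = 4*3 + 1 = 13.
  i=3: a_3=2, p_3 = 2*121 + 28 = 270, q_3 = 2*13 + 3 = 29.
  i=4: a_4=9, p_4 = 9*270 + 121 = 2551, q_4 = 9*29 + 13 = 274.
  i=5: a_5=7, p_5 = 7*2551 + 270 = 18127, q_5 = 7*274 + 29 = 1947.
  i=6: a_6=6, p_6 = 6*18127 + 2551 = 111313, q_6 = 6*1947 + 274 = 11956.
  i=7: a_7=7, p_7 = 7*111313 + 18127 = 797318, q_7 = 7*11956 + 1947 = 85639.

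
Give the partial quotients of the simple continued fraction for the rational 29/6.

[4; 1, 5]

Run the Euclidean algorithm on 29 and 6; the successive quotients are the partial quotients a_0, a_1, ... (each step inverts the fractional part left over by the previous one):
  29 = 4*6 + 5, so a_0 = 4.
  6 = 1*5 + 1, so a_1 = 1.
  5 = 5*1 + 0, so a_2 = 5.
The remainder reaches 0 after 3 divisions, so the expansion has 3 partial quotients, read off in order.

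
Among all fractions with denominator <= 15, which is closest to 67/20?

Expand x = 67/20 as a continued fraction with the Euclidean algorithm:
  67 = 3*20 + 7, so a_0 = 3.
  20 = 2*7 + 6, so a_1 = 2.
  7 = 1*6 + 1, so a_2 = 1.
  6 = 6*1 + 0, so a_3 = 6.
so x = [3; 2, 1, 6].
Convergents (p_i = a_i*p_{i-1} + p_{i-2}, q_i = a_i*q_{i-1} + q_{i-2} with p_{-2}=0, p_{-1}=1, q_{-2}=1, q_{-1}=0), until the denominator exceeds 15:
  i=0: a_0=3, p_0 = 3*1 + 0 = 3, q_0 = 3*0 + 1 = 1.
  i=1: a_1=2, p_1 = 2*3 + 1 = 7, q_1 = 2*1 + 0 = 2.
  i=2: a_2=1, p_2 = 1*7 + 3 = 10, q_2 = 1*2 + 1 = 3.
  i=3: a_3=6, p_3 = 6*10 + 7 = 67, q_3 = 6*3 + 2 = 20.
q_3 = 20 > 15, so the last convergent with denominator <= 15 is p_2/q_2 = 10/3.
The closest fraction with denominator <= 15 is either p_2/q_2 or the intermediate fraction (k*p_2 + p_1)/(k*q_2 + q_1) with the largest k >= 1 whose denominator stays <= 15; these approach x as k grows, and every other convergent or intermediate fraction in range is farther away.
Largest k: floor((15 - q_1)/q_2) = floor((15 - 2)/3) = 4.
That gives (4*10 + 7)/(4*3 + 2) = 47/14.
Compare the errors: |x - 10/3| = |67*3 - 10*20|/(20*3) = 1/60, and |x - 47/14| = |67*14 - 47*20|/(20*14) = 2/280.
Cross-multiplying, 2*60 = 120 < 280 = 1*280, so 2/280 is smaller: the intermediate fraction 47/14 is closer to x than 10/3.

47/14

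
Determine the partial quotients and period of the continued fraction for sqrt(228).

[15; (10, 30)]

Write x_i = (sqrt(228) + m_i)/d_i with (m_0, d_0) = (0, 1). a_0 = floor(sqrt(228)) = 15, since 15^2 = 225 <= 228 < 256 = 16^2.
Iterate m_{i+1} = d_i*a_i - m_i, d_{i+1} = (228 - m_{i+1}^2)/d_i, a_{i+1} = floor((a_0 + m_{i+1})/d_{i+1}):
  m_1 = 1*15 - 0 = 15, d_1 = (228 - 15^2)/1 = 3/1 = 3, a_1 = floor((15 + 15)/3) = 10.
  m_2 = 3*10 - 15 = 15, d_2 = (228 - 15^2)/3 = 3/3 = 1, a_2 = floor((15 + 15)/1) = 30.
  m_3 = 1*30 - 15 = 15, d_3 = (228 - 15^2)/1 = 3/1 = 3: (m_3, d_3) = (m_1, d_1) = (15, 3), so from here the quotients repeat a_1, a_2; the period length is 2.
Hence the expansion of sqrt(228) is a_0 = 15 followed by the repeating block 10, 30 (period 2).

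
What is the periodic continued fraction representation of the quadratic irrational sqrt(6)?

Write x_i = (sqrt(6) + m_i)/d_i with (m_0, d_0) = (0, 1). a_0 = floor(sqrt(6)) = 2, since 2^2 = 4 <= 6 < 9 = 3^2.
Iterate m_{i+1} = d_i*a_i - m_i, d_{i+1} = (6 - m_{i+1}^2)/d_i, a_{i+1} = floor((a_0 + m_{i+1})/d_{i+1}):
  m_1 = 1*2 - 0 = 2, d_1 = (6 - 2^2)/1 = 2/1 = 2, a_1 = floor((2 + 2)/2) = 2.
  m_2 = 2*2 - 2 = 2, d_2 = (6 - 2^2)/2 = 2/2 = 1, a_2 = floor((2 + 2)/1) = 4.
  m_3 = 1*4 - 2 = 2, d_3 = (6 - 2^2)/1 = 2/1 = 2: (m_3, d_3) = (m_1, d_1) = (2, 2), so from here the quotients repeat a_1, a_2; the period length is 2.
Hence the expansion of sqrt(6) is a_0 = 2 followed by the repeating block 2, 4 (period 2).

[2; (2, 4)]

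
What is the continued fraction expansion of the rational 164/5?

Run the Euclidean algorithm on 164 and 5; the successive quotients are the partial quotients a_0, a_1, ... (each step inverts the fractional part left over by the previous one):
  164 = 32*5 + 4, so a_0 = 32.
  5 = 1*4 + 1, so a_1 = 1.
  4 = 4*1 + 0, so a_2 = 4.
The remainder reaches 0 after 3 divisions, so the expansion has 3 partial quotients, read off in order.

[32; 1, 4]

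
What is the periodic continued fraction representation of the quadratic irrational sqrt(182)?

[13; (2, 26)]

Write x_i = (sqrt(182) + m_i)/d_i with (m_0, d_0) = (0, 1). a_0 = floor(sqrt(182)) = 13, since 13^2 = 169 <= 182 < 196 = 14^2.
Iterate m_{i+1} = d_i*a_i - m_i, d_{i+1} = (182 - m_{i+1}^2)/d_i, a_{i+1} = floor((a_0 + m_{i+1})/d_{i+1}):
  m_1 = 1*13 - 0 = 13, d_1 = (182 - 13^2)/1 = 13/1 = 13, a_1 = floor((13 + 13)/13) = 2.
  m_2 = 13*2 - 13 = 13, d_2 = (182 - 13^2)/13 = 13/13 = 1, a_2 = floor((13 + 13)/1) = 26.
  m_3 = 1*26 - 13 = 13, d_3 = (182 - 13^2)/1 = 13/1 = 13: (m_3, d_3) = (m_1, d_1) = (13, 13), so from here the quotients repeat a_1, a_2; the period length is 2.
Hence the expansion of sqrt(182) is a_0 = 13 followed by the repeating block 2, 26 (period 2).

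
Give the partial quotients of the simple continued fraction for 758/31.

[24; 2, 4, 1, 2]

Run the Euclidean algorithm on 758 and 31; the successive quotients are the partial quotients a_0, a_1, ... (each step inverts the fractional part left over by the previous one):
  758 = 24*31 + 14, so a_0 = 24.
  31 = 2*14 + 3, so a_1 = 2.
  14 = 4*3 + 2, so a_2 = 4.
  3 = 1*2 + 1, so a_3 = 1.
  2 = 2*1 + 0, so a_4 = 2.
The remainder reaches 0 after 5 divisions, so the expansion has 5 partial quotients, read off in order.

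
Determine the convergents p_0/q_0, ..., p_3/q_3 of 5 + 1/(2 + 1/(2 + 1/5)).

Using the convergent recurrence p_i = a_i*p_{i-1} + p_{i-2}, q_i = a_i*q_{i-1} + q_{i-2} with p_{-2}=0, p_{-1}=1, q_{-2}=1, q_{-1}=0:
  i=0: a_0=5, p_0 = 5*1 + 0 = 5, q_0 = 5*0 + 1 = 1.
  i=1: a_1=2, p_1 = 2*5 + 1 = 11, q_1 = 2*1 + 0 = 2.
  i=2: a_2=2, p_2 = 2*11 + 5 = 27, q_2 = 2*2 + 1 = 5.
  i=3: a_3=5, p_3 = 5*27 + 11 = 146, q_3 = 5*5 + 2 = 27.

5/1, 11/2, 27/5, 146/27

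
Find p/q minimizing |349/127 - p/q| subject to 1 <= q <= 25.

11/4

Expand x = 349/127 as a continued fraction with the Euclidean algorithm:
  349 = 2*127 + 95, so a_0 = 2.
  127 = 1*95 + 32, so a_1 = 1.
  95 = 2*32 + 31, so a_2 = 2.
  32 = 1*31 + 1, so a_3 = 1.
  31 = 31*1 + 0, so a_4 = 31.
so x = [2; 1, 2, 1, 31].
Convergents (p_i = a_i*p_{i-1} + p_{i-2}, q_i = a_i*q_{i-1} + q_{i-2} with p_{-2}=0, p_{-1}=1, q_{-2}=1, q_{-1}=0), until the denominator exceeds 25:
  i=0: a_0=2, p_0 = 2*1 + 0 = 2, q_0 = 2*0 + 1 = 1.
  i=1: a_1=1, p_1 = 1*2 + 1 = 3, q_1 = 1*1 + 0 = 1.
  i=2: a_2=2, p_2 = 2*3 + 2 = 8, q_2 = 2*1 + 1 = 3.
  i=3: a_3=1, p_3 = 1*8 + 3 = 11, q_3 = 1*3 + 1 = 4.
  i=4: a_4=31, p_4 = 31*11 + 8 = 349, q_4 = 31*4 + 3 = 127.
q_4 = 127 > 25, so the last convergent with denominator <= 25 is p_3/q_3 = 11/4.
The closest fraction with denominator <= 25 is either p_3/q_3 or the intermediate fraction (k*p_3 + p_2)/(k*q_3 + q_2) with the largest k >= 1 whose denominator stays <= 25; these approach x as k grows, and every other convergent or intermediate fraction in range is farther away.
Largest k: floor((25 - q_2)/q_3) = floor((25 - 3)/4) = 5.
That gives (5*11 + 8)/(5*4 + 3) = 63/23.
Compare the errors: |x - 11/4| = |349*4 - 11*127|/(127*4) = 1/508, and |x - 63/23| = |349*23 - 63*127|/(127*23) = 26/2921.
Cross-multiplying, 1*2921 = 2921 < 13208 = 26*508, so 1/508 is smaller: the convergent 11/4 is closer to x than 63/23.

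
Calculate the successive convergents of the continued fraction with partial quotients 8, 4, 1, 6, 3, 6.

Using the convergent recurrence p_i = a_i*p_{i-1} + p_{i-2}, q_i = a_i*q_{i-1} + q_{i-2} with p_{-2}=0, p_{-1}=1, q_{-2}=1, q_{-1}=0:
  i=0: a_0=8, p_0 = 8*1 + 0 = 8, q_0 = 8*0 + 1 = 1.
  i=1: a_1=4, p_1 = 4*8 + 1 = 33, q_1 = 4*1 + 0 = 4.
  i=2: a_2=1, p_2 = 1*33 + 8 = 41, q_2 = 1*4 + 1 = 5.
  i=3: a_3=6, p_3 = 6*41 + 33 = 279, q_3 = 6*5 + 4 = 34.
  i=4: a_4=3, p_4 = 3*279 + 41 = 878, q_4 = 3*34 + 5 = 107.
  i=5: a_5=6, p_5 = 6*878 + 279 = 5547, q_5 = 6*107 + 34 = 676.

8/1, 33/4, 41/5, 279/34, 878/107, 5547/676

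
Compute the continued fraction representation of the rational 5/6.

Run the Euclidean algorithm on 5 and 6; the successive quotients are the partial quotients a_0, a_1, ... (each step inverts the fractional part left over by the previous one):
  5 = 0*6 + 5, so a_0 = 0.
  6 = 1*5 + 1, so a_1 = 1.
  5 = 5*1 + 0, so a_2 = 5.
The remainder reaches 0 after 3 divisions, so the expansion has 3 partial quotients, read off in order.

[0; 1, 5]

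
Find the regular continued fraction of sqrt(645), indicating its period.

Write x_i = (sqrt(645) + m_i)/d_i with (m_0, d_0) = (0, 1). a_0 = floor(sqrt(645)) = 25, since 25^2 = 625 <= 645 < 676 = 26^2.
Iterate m_{i+1} = d_i*a_i - m_i, d_{i+1} = (645 - m_{i+1}^2)/d_i, a_{i+1} = floor((a_0 + m_{i+1})/d_{i+1}):
  m_1 = 1*25 - 0 = 25, d_1 = (645 - 25^2)/1 = 20/1 = 20, a_1 = floor((25 + 25)/20) = 2.
  m_2 = 20*2 - 25 = 15, d_2 = (645 - 15^2)/20 = 420/20 = 21, a_2 = floor((25 + 15)/21) = 1.
  m_3 = 21*1 - 15 = 6, d_3 = (645 - 6^2)/21 = 609/21 = 29, a_3 = floor((25 + 6)/29) = 1.
  m_4 = 29*1 - 6 = 23, d_4 = (645 - 23^2)/29 = 116/29 = 4, a_4 = floor((25 + 23)/4) = 12.
  m_5 = 4*12 - 23 = 25, d_5 = (645 - 25^2)/4 = 20/4 = 5, a_5 = floor((25 + 25)/5) = 10.
  m_6 = 5*10 - 25 = 25, d_6 = (645 - 25^2)/5 = 20/5 = 4, a_6 = floor((25 + 25)/4) = 12.
  m_7 = 4*12 - 25 = 23, d_7 = (645 - 23^2)/4 = 116/4 = 29, a_7 = floor((25 + 23)/29) = 1.
  m_8 = 29*1 - 23 = 6, d_8 = (645 - 6^2)/29 = 609/29 = 21, a_8 = floor((25 + 6)/21) = 1.
  m_9 = 21*1 - 6 = 15, d_9 = (645 - 15^2)/21 = 420/21 = 20, a_9 = floor((25 + 15)/20) = 2.
  m_10 = 20*2 - 15 = 25, d_10 = (645 - 25^2)/20 = 20/20 = 1, a_10 = floor((25 + 25)/1) = 50.
  m_11 = 1*50 - 25 = 25, d_11 = (645 - 25^2)/1 = 20/1 = 20: (m_11, d_11) = (m_1, d_1) = (25, 20), so from here the quotients repeat a_1, ..., a_10; the period length is 10.
Hence the expansion of sqrt(645) is a_0 = 25 followed by the repeating block 2, 1, 1, 12, 10, 12, 1, 1, 2, 50 (period 10).

[25; (2, 1, 1, 12, 10, 12, 1, 1, 2, 50)]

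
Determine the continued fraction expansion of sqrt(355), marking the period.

Write x_i = (sqrt(355) + m_i)/d_i with (m_0, d_0) = (0, 1). a_0 = floor(sqrt(355)) = 18, since 18^2 = 324 <= 355 < 361 = 19^2.
Iterate m_{i+1} = d_i*a_i - m_i, d_{i+1} = (355 - m_{i+1}^2)/d_i, a_{i+1} = floor((a_0 + m_{i+1})/d_{i+1}):
  m_1 = 1*18 - 0 = 18, d_1 = (355 - 18^2)/1 = 31/1 = 31, a_1 = floor((18 + 18)/31) = 1.
  m_2 = 31*1 - 18 = 13, d_2 = (355 - 13^2)/31 = 186/31 = 6, a_2 = floor((18 + 13)/6) = 5.
  m_3 = 6*5 - 13 = 17, d_3 = (355 - 17^2)/6 = 66/6 = 11, a_3 = floor((18 + 17)/11) = 3.
  m_4 = 11*3 - 17 = 16, d_4 = (355 - 16^2)/11 = 99/11 = 9, a_4 = floor((18 + 16)/9) = 3.
  m_5 = 9*3 - 16 = 11, d_5 = (355 - 11^2)/9 = 234/9 = 26, a_5 = floor((18 + 11)/26) = 1.
  m_6 = 26*1 - 11 = 15, d_6 = (355 - 15^2)/26 = 130/26 = 5, a_6 = floor((18 + 15)/5) = 6.
  m_7 = 5*6 - 15 = 15, d_7 = (355 - 15^2)/5 = 130/5 = 26, a_7 = floor((18 + 15)/26) = 1.
  m_8 = 26*1 - 15 = 11, d_8 = (355 - 11^2)/26 = 234/26 = 9, a_8 = floor((18 + 11)/9) = 3.
  m_9 = 9*3 - 11 = 16, d_9 = (355 - 16^2)/9 = 99/9 = 11, a_9 = floor((18 + 16)/11) = 3.
  m_10 = 11*3 - 16 = 17, d_10 = (355 - 17^2)/11 = 66/11 = 6, a_10 = floor((18 + 17)/6) = 5.
  m_11 = 6*5 - 17 = 13, d_11 = (355 - 13^2)/6 = 186/6 = 31, a_11 = floor((18 + 13)/31) = 1.
  m_12 = 31*1 - 13 = 18, d_12 = (355 - 18^2)/31 = 31/31 = 1, a_12 = floor((18 + 18)/1) = 36.
  m_13 = 1*36 - 18 = 18, d_13 = (355 - 18^2)/1 = 31/1 = 31: (m_13, d_13) = (m_1, d_1) = (18, 31), so from here the quotients repeat a_1, ..., a_12; the period length is 12.
Hence the expansion of sqrt(355) is a_0 = 18 followed by the repeating block 1, 5, 3, 3, 1, 6, 1, 3, 3, 5, 1, 36 (period 12).

[18; (1, 5, 3, 3, 1, 6, 1, 3, 3, 5, 1, 36)]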